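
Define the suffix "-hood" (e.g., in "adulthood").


Suffix: -hood
Example: adulthood = adult + -hood
Meaning = state / condition


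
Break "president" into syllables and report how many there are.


Word: "president"
Syllable breakdown: pres / i / dent
Counting: 3 parts
= 3 syllables


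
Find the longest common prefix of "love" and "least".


Word 1: "love"
Word 2: "least"
Comparing from start:
  Pos 0: 'l' == 'l'
  Pos 1: 'o' != 'e' (stop)
LCP = "l" (length 1)


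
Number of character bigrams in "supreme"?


Word: "supreme" (length 7)
Number of 2-grams = length - 2 + 1 = 7 - 2 + 1
= 6


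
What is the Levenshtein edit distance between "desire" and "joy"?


Word 1: "desire" (length 6)
Word 2: "joy" (length 3)
One optimal edit sequence (insert/delete/substitute each cost 1):
  1. delete 'd'  (+1)
  2. delete 'e'  (+1)
  3. delete 's'  (+1)
  4. substitute 'i' -> 'j'  (+1)
  5. substitute 'r' -> 'o'  (+1)
  6. substitute 'e' -> 'y'  (+1)
Total edit operations: 6
Edit distance = 6


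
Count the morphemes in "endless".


Word: "endless"
Morphemes: end | -less
Each morpheme carries meaning
= 2 morphemes


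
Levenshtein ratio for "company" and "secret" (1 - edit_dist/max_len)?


Word 1: "company" (length 7)
Word 2: "secret" (length 6)
One optimal edit sequence:
  1. delete 'c'  (+1)
  2. substitute 'o' -> 's'  (+1)
  3. substitute 'm' -> 'e'  (+1)
  4. substitute 'p' -> 'c'  (+1)
  5. substitute 'a' -> 'r'  (+1)
  6. substitute 'n' -> 'e'  (+1)
  7. substitute 'y' -> 't'  (+1)
Edit distance = 7
Max length = max(7, 6) = 7
Similarity = 1 - 7/7
= 0.0000


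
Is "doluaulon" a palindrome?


Word: "doluaulon"
Reversed: "noluaulod"
Forward == Backward? doluaulon != noluaulod
Palindrome = No


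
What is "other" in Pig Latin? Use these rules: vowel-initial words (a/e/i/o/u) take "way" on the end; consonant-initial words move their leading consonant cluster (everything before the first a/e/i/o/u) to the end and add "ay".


Word: "other"
Starts with vowel → add 'way'
Pig Latin = "otherway"


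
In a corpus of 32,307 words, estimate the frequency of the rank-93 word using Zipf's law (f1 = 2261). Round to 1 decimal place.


Zipf's law: f(r) = f(1) / r
f(1) = 2261
f(93) = 2261 / 93
= 24.3 occurrences


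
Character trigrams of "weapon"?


Word: "weapon" (length 6)
Number of trigrams = 6 - 3 + 1 = 4
  Position 0: "wea"
  Position 1: "eap"
  Position 2: "apo"
  Position 3: "pon"
Trigrams = "wea", "eap", "apo", "pon"


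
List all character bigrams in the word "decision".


Word: "decision" (length 8)
Number of bigrams = 8 - 2 + 1 = 7
  Position 0: "de"
  Position 1: "ec"
  Position 2: "ci"
  Position 3: "is"
  Position 4: "si"
  Position 5: "io"
  Position 6: "on"
Bigrams = "de", "ec", "ci", "is", "si", "io", "on"


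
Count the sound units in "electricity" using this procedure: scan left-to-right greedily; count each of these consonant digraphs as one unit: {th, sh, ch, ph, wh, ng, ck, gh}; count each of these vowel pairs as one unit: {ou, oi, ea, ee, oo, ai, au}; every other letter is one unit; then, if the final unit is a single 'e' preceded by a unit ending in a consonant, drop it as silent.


Word: "electricity" (11 letters)
Left-to-right scan:
  1. 'e' (letter)
  2. 'l' (letter)
  3. 'e' (letter)
  4. 'c' (letter)
  5. 't' (letter)
  6. 'r' (letter)
  7. 'i' (letter)
  8. 'c' (letter)
  9. 'i' (letter)
  10. 't' (letter)
  11. 'y' (letter)
Units from scan: 11
Sound units = 11 units


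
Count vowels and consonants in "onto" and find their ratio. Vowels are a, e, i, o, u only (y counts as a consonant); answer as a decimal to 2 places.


Word: "onto"
Vowels (a,e,i,o,u): 2
Consonants: 2
Ratio = 2/2
= 1.00


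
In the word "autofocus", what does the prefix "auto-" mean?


Prefix: auto-
Example: autofocus (auto- + focus)
Meaning = self


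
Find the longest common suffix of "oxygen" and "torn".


Word 1: "oxygen"
Word 2: "torn"
Comparing from end:
  Pos -1: 'n' == 'n'
  Pos -2: 'e' != 'r' (stop)
LCS = "n" (length 1)


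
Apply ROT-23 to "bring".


Word: "bring"
Shift: 23
Each letter → (letter + shift) mod 26:
  'b' (1) + 23 = 24 → 'y'
  'r' (17) + 23 = 14 → 'o'
  'i' (8) + 23 = 5 → 'f'
  'n' (13) + 23 = 10 → 'k'
  'g' (6) + 23 = 3 → 'd'
Result = "yofkd"


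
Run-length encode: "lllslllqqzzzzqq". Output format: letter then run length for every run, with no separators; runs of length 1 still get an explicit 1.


String: "lllslllqqzzzzqq"
Scanning for consecutive runs:
  'l' x 3
  's' x 1
  'l' x 3
  'q' x 2
  'z' x 4
  'q' x 2
RLE = "l3s1l3q2z4q2"


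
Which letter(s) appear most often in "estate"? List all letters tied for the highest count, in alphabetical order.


Word: "estate"
Letter counts:
  'a': 1
  'e': 2
  's': 1
  't': 2
Maximum count = 2
Most frequent = 'e', 't' (2 times each)


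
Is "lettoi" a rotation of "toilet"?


Word: "toilet", Candidate: "lettoi"
Method: check if candidate is substring of word+word
"toilettoilet" contains "lettoi"? Yes
Is rotation = Yes


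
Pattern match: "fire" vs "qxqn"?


Pattern of "fire": [0, 1, 2, 3]
Pattern of "qxqn": [0, 1, 0, 2]
Patterns do not match
Same pattern = No


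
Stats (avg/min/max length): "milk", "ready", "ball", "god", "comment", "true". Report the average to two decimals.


Lengths: "milk"=4, "ready"=5, "ball"=4, "god"=3, "comment"=7, "true"=4
Sum = 27, Count = 6
Average = 27/6 = 4.50
= avg=4.50, min=3, max=7


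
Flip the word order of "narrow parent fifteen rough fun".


Original: "narrow parent fifteen rough fun"
Words (1..n): narrow | parent | fifteen | rough | fun
Reversed (n..1): fun | rough | fifteen | parent | narrow
Result = "fun rough fifteen parent narrow"


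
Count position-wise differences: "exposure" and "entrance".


Comparing character by character (same length = 8):
  Pos 0: 'e' vs 'e' =
  Pos 1: 'x' vs 'n' !=
  Pos 2: 'p' vs 't' !=
  Pos 3: 'o' vs 'r' !=
  Pos 4: 's' vs 'a' !=
  Pos 5: 'u' vs 'n' !=
  Pos 6: 'r' vs 'c' !=
  Pos 7: 'e' vs 'e' =
Hamming distance = 6


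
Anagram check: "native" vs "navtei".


Word 1: "native" → sorted: aeintv
Word 2: "navtei" → sorted: aeintv
Same letters? aeintv == aeintv
Anagram = Yes


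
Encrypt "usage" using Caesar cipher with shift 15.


Word: "usage"
Shift: 15
Each letter → (letter + shift) mod 26:
  'u' (20) + 15 = 9 → 'j'
  's' (18) + 15 = 7 → 'h'
  'a' (0) + 15 = 15 → 'p'
  'g' (6) + 15 = 21 → 'v'
  'e' (4) + 15 = 19 → 't'
Result = "jhpvt"


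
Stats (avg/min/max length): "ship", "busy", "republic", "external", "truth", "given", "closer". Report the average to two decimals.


Lengths: "ship"=4, "busy"=4, "republic"=8, "external"=8, "truth"=5, "given"=5, "closer"=6
Sum = 40, Count = 7
Average = 40/7 = 5.71
= avg=5.71, min=4, max=8


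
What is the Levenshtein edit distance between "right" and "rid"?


Word 1: "right" (length 5)
Word 2: "rid" (length 3)
One optimal edit sequence (insert/delete/substitute each cost 1):
  1. keep 'r'
  2. keep 'i'
  3. delete 'g'  (+1)
  4. delete 'h'  (+1)
  5. substitute 't' -> 'd'  (+1)
Total edit operations: 3
Edit distance = 3


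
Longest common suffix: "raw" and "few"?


Word 1: "raw"
Word 2: "few"
Comparing from end:
  Pos -1: 'w' == 'w'
  Pos -2: 'a' != 'e' (stop)
LCS = "w" (length 1)


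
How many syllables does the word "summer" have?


Word: "summer"
Syllable breakdown: sum-mer
Counting: 2 parts
= 2 syllables


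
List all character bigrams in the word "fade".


Word: "fade" (length 4)
Number of bigrams = 4 - 2 + 1 = 3
  Position 0: "fa"
  Position 1: "ad"
  Position 2: "de"
Bigrams = "fa", "ad", "de"


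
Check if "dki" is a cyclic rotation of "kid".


Word: "kid", Candidate: "dki"
Method: check if candidate is substring of word+word
"kidkid" contains "dki"? Yes
Is rotation = Yes


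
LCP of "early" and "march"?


Word 1: "early"
Word 2: "march"
Comparing from start:
  Pos 0: 'e' != 'm' (stop)
LCP = "" (length 0)


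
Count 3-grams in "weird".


Word: "weird" (length 5)
Number of 3-grams = length - 3 + 1 = 5 - 3 + 1
= 3


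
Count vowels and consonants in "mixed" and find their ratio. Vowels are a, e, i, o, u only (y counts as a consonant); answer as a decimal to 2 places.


Word: "mixed"
Vowels (a,e,i,o,u): 2
Consonants: 3
Ratio = 2/3
= 0.67


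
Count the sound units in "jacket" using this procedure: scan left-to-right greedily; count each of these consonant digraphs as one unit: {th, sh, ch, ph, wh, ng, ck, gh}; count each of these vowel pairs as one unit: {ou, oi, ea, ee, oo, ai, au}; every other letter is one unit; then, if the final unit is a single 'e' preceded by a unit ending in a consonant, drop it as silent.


Word: "jacket" (6 letters)
Left-to-right scan:
  (1) 'j' (letter)
  (2) 'a' (letter)
  (3) 'ck' (digraph)
  (4) 'e' (letter)
  (5) 't' (letter)
Units from scan: 5
Sound units = 5 units


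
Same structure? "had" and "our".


Pattern of "had": [0, 1, 2]
Pattern of "our": [0, 1, 2]
Patterns match
Same pattern = Yes


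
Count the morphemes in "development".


Word: "development"
Morphemes: develop + -ment
Each morpheme carries meaning
= 2 morphemes


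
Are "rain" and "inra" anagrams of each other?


Word 1: "rain" → sorted: ainr
Word 2: "inra" → sorted: ainr
Same letters? ainr == ainr
Anagram = Yes


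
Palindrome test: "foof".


Word: "foof"
Reversed: "foof"
Forward == Backward? foof == foof
Palindrome = Yes


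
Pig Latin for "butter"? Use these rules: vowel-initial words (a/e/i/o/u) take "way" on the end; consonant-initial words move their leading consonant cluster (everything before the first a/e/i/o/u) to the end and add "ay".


Word: "butter"
Starts with consonant(s) → move to end, add 'ay'
Consonant cluster: "b"
Pig Latin = "utterbay"


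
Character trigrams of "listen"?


Word: "listen" (length 6)
Number of trigrams = 6 - 3 + 1 = 4
  Position 0: "lis"
  Position 1: "ist"
  Position 2: "ste"
  Position 3: "ten"
Trigrams = "lis", "ist", "ste", "ten"


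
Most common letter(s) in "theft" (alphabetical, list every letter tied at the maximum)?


Word: "theft"
Letter counts:
  'e': 1
  'f': 1
  'h': 1
  't': 2
Maximum count = 2
Most frequent = 't' (2 times each)


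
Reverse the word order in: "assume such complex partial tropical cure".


Original: "assume such complex partial tropical cure"
Words (1..n): assume | such | complex | partial | tropical | cure
Reversed (n..1): cure | tropical | partial | complex | such | assume
Result = "cure tropical partial complex such assume"


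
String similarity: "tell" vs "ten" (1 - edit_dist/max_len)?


Word 1: "tell" (length 4)
Word 2: "ten" (length 3)
One optimal edit sequence:
  1. keep 't'
  2. keep 'e'
  3. delete 'l'  (+1)
  4. substitute 'l' -> 'n'  (+1)
Edit distance = 2
Max length = max(4, 3) = 4
Similarity = 1 - 2/4
= 0.5000


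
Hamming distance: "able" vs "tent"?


Comparing character by character (same length = 4):
  Pos 0: 'a' vs 't' !=
  Pos 1: 'b' vs 'e' !=
  Pos 2: 'l' vs 'n' !=
  Pos 3: 'e' vs 't' !=
Hamming distance = 4


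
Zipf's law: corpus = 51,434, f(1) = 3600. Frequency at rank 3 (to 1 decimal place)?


Zipf's law: f(r) = f(1) / r
f(1) = 3600
f(3) = 3600 / 3
= 1200.0 occurrences


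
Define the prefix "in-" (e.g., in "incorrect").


Prefix: in-
As in: incorrect -> in- + correct
Meaning = not / into


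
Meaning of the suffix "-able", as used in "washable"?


Suffix: -able
Example: washable = wash + -able
Meaning = capable of


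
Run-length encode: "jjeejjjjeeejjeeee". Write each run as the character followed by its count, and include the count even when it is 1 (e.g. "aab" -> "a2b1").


String: "jjeejjjjeeejjeeee"
Scanning for consecutive runs:
  'j' x 2
  'e' x 2
  'j' x 4
  'e' x 3
  'j' x 2
  'e' x 4
RLE = "j2e2j4e3j2e4"


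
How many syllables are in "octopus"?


Word: "octopus"
Syllable breakdown: oc | to | pus
Counting: 3 parts
= 3 syllables


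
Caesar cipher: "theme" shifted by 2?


Word: "theme"
Shift: 2
Each letter → (letter + shift) mod 26:
  't' (19) + 2 = 21 → 'v'
  'h' (7) + 2 = 9 → 'j'
  'e' (4) + 2 = 6 → 'g'
  'm' (12) + 2 = 14 → 'o'
  'e' (4) + 2 = 6 → 'g'
Result = "vjgog"


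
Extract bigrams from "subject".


Word: "subject" (length 7)
Number of bigrams = 7 - 2 + 1 = 6
  Position 0: "su"
  Position 1: "ub"
  Position 2: "bj"
  Position 3: "je"
  Position 4: "ec"
  Position 5: "ct"
Bigrams = "su", "ub", "bj", "je", "ec", "ct"


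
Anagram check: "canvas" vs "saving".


Word 1: "canvas" → sorted: aacnsv
Word 2: "saving" → sorted: aginsv
Same letters? aacnsv != aginsv
Anagram = No


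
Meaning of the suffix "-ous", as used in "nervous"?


Suffix: -ous
As in: nervous -> nerve + -ous, with a spelling change
Meaning = having quality of


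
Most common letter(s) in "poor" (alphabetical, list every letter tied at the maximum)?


Word: "poor"
Letter counts:
  'o': 2
  'p': 1
  'r': 1
Maximum count = 2
Most frequent = 'o' (2 times each)


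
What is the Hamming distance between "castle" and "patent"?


Comparing character by character (same length = 6):
  Pos 0: 'c' vs 'p' !=
  Pos 1: 'a' vs 'a' =
  Pos 2: 's' vs 't' !=
  Pos 3: 't' vs 'e' !=
  Pos 4: 'l' vs 'n' !=
  Pos 5: 'e' vs 't' !=
Hamming distance = 5


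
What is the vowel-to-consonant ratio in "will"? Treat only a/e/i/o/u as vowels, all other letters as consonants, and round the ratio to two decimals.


Word: "will"
Vowels (a,e,i,o,u): 1
Consonants: 3
Ratio = 1/3
= 0.33


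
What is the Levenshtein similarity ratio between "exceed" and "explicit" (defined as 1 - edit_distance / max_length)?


Word 1: "exceed" (length 6)
Word 2: "explicit" (length 8)
One optimal edit sequence:
  1. keep 'e'
  2. keep 'x'
  3. insert 'p'  (+1)
  4. insert 'l'  (+1)
  5. substitute 'c' -> 'i'  (+1)
  6. substitute 'e' -> 'c'  (+1)
  7. substitute 'e' -> 'i'  (+1)
  8. substitute 'd' -> 't'  (+1)
Edit distance = 6
Max length = max(6, 8) = 8
Similarity = 1 - 6/8
= 0.2500


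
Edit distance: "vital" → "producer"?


Word 1: "vital" (length 5)
Word 2: "producer" (length 8)
One optimal edit sequence (insert/delete/substitute each cost 1):
  1. insert 'p'  (+1)
  2. insert 'r'  (+1)
  3. insert 'o'  (+1)
  4. substitute 'v' -> 'd'  (+1)
  5. substitute 'i' -> 'u'  (+1)
  6. substitute 't' -> 'c'  (+1)
  7. substitute 'a' -> 'e'  (+1)
  8. substitute 'l' -> 'r'  (+1)
Total edit operations: 8
Edit distance = 8


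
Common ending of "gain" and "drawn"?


Word 1: "gain"
Word 2: "drawn"
Comparing from end:
  Pos -1: 'n' == 'n'
  Pos -2: 'i' != 'w' (stop)
LCS = "n" (length 1)


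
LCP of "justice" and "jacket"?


Word 1: "justice"
Word 2: "jacket"
Comparing from start:
  Pos 0: 'j' == 'j'
  Pos 1: 'u' != 'a' (stop)
LCP = "j" (length 1)


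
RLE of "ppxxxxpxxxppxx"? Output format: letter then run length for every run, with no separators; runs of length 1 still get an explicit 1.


String: "ppxxxxpxxxppxx"
Scanning for consecutive runs:
  'p' x 2
  'x' x 4
  'p' x 1
  'x' x 3
  'p' x 2
  'x' x 2
RLE = "p2x4p1x3p2x2"


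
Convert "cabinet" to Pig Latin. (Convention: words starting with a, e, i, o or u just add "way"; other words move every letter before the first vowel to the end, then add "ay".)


Word: "cabinet"
Starts with consonant(s) → move to end, add 'ay'
Consonant cluster: "c"
Pig Latin = "abinetcay"


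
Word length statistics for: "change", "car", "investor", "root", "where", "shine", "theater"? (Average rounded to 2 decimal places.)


Lengths: "change"=6, "car"=3, "investor"=8, "root"=4, "where"=5, "shine"=5, "theater"=7
Sum = 38, Count = 7
Average = 38/7 = 5.43
= avg=5.43, min=3, max=8


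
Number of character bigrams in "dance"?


Word: "dance" (length 5)
Number of 2-grams = length - 2 + 1 = 5 - 2 + 1
= 4


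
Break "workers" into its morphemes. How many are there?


Word: "workers"
Morphemes: work + -er + -s
Each morpheme carries meaning
= 3 morphemes


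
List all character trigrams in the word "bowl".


Word: "bowl" (length 4)
Number of trigrams = 4 - 3 + 1 = 2
  Position 0: "bow"
  Position 1: "owl"
Trigrams = "bow", "owl"


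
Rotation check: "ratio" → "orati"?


Word: "ratio", Candidate: "orati"
Method: check if candidate is substring of word+word
"ratioratio" contains "orati"? Yes
Is rotation = Yes


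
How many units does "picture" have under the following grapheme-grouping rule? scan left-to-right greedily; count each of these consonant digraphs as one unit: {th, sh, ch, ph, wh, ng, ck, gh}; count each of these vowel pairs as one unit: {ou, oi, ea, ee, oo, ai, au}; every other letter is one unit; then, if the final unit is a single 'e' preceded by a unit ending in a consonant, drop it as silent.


Word: "picture" (7 letters)
Left-to-right scan:
  (1) 'p' (letter)
  (2) 'i' (letter)
  (3) 'c' (letter)
  (4) 't' (letter)
  (5) 'u' (letter)
  (6) 'r' (letter)
  (7) 'e' (letter)
Units from scan: 7
Final unit is 'e' after a consonant -> drop as silent (-1)
Sound units = 6 units


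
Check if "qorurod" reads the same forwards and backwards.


Word: "qorurod"
Reversed: "doruroq"
Forward == Backward? qorurod != doruroq
Palindrome = No


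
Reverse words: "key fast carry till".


Original: "key fast carry till"
Words (1..n): key | fast | carry | till
Reversed (n..1): till | carry | fast | key
Result = "till carry fast key"


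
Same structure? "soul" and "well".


Pattern of "soul": [0, 1, 2, 3]
Pattern of "well": [0, 1, 2, 2]
Patterns do not match
Same pattern = No


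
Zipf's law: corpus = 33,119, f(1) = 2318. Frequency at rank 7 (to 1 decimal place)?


Zipf's law: f(r) = f(1) / r
f(1) = 2318
f(7) = 2318 / 7
= 331.1 occurrences


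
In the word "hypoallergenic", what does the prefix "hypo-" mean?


Prefix: hypo-
As in: hypoallergenic -> hypo- + allergenic
Meaning = under / below normal


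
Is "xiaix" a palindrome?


Word: "xiaix"
Reversed: "xiaix"
Forward == Backward? xiaix == xiaix
Palindrome = Yes


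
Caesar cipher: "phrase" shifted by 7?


Word: "phrase"
Shift: 7
Each letter → (letter + shift) mod 26:
  'p' (15) + 7 = 22 → 'w'
  'h' (7) + 7 = 14 → 'o'
  'r' (17) + 7 = 24 → 'y'
  'a' (0) + 7 = 7 → 'h'
  's' (18) + 7 = 25 → 'z'
  'e' (4) + 7 = 11 → 'l'
Result = "woyhzl"


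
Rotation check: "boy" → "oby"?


Word: "boy", Candidate: "oby"
Method: check if candidate is substring of word+word
"boyboy" contains "oby"? No
Is rotation = No


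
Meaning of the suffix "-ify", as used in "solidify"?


Suffix: -ify
Example: solidify (solid + -ify)
Meaning = to make


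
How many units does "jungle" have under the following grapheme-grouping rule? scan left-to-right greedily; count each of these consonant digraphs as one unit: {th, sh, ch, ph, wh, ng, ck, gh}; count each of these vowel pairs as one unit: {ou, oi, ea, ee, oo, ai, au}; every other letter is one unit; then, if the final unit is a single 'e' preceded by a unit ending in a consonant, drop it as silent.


Word: "jungle" (6 letters)
Left-to-right scan:
  (1) 'j' (letter)
  (2) 'u' (letter)
  (3) 'ng' (digraph)
  (4) 'l' (letter)
  (5) 'e' (letter)
Units from scan: 5
Final unit is 'e' after a consonant -> drop as silent (-1)
Sound units = 4 units


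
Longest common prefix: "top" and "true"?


Word 1: "top"
Word 2: "true"
Comparing from start:
  Pos 0: 't' == 't'
  Pos 1: 'o' != 'r' (stop)
LCP = "t" (length 1)


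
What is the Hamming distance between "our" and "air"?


Comparing character by character (same length = 3):
  Pos 0: 'o' vs 'a' !=
  Pos 1: 'u' vs 'i' !=
  Pos 2: 'r' vs 'r' =
Hamming distance = 2


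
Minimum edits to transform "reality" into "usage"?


Word 1: "reality" (length 7)
Word 2: "usage" (length 5)
One optimal edit sequence (insert/delete/substitute each cost 1):
  1. substitute 'r' -> 'u'  (+1)
  2. substitute 'e' -> 's'  (+1)
  3. keep 'a'
  4. delete 'l'  (+1)
  5. delete 'i'  (+1)
  6. substitute 't' -> 'g'  (+1)
  7. substitute 'y' -> 'e'  (+1)
Total edit operations: 6
Edit distance = 6


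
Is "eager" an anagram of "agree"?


Word 1: "agree" → sorted: aeegr
Word 2: "eager" → sorted: aeegr
Same letters? aeegr == aeegr
Anagram = Yes


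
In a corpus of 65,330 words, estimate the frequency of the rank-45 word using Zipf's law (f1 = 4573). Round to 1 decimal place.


Zipf's law: f(r) = f(1) / r
f(1) = 4573
f(45) = 4573 / 45
= 101.6 occurrences


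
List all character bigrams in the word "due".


Word: "due" (length 3)
Number of bigrams = 3 - 2 + 1 = 2
  Position 0: "du"
  Position 1: "ue"
Bigrams = "du", "ue"


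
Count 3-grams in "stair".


Word: "stair" (length 5)
Number of 3-grams = length - 3 + 1 = 5 - 3 + 1
= 3


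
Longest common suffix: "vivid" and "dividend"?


Word 1: "vivid"
Word 2: "dividend"
Comparing from end:
  Pos -1: 'd' == 'd'
  Pos -2: 'i' != 'n' (stop)
LCS = "d" (length 1)


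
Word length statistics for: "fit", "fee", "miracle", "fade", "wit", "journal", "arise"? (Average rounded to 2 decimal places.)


Lengths: "fit"=3, "fee"=3, "miracle"=7, "fade"=4, "wit"=3, "journal"=7, "arise"=5
Sum = 32, Count = 7
Average = 32/7 = 4.57
= avg=4.57, min=3, max=7


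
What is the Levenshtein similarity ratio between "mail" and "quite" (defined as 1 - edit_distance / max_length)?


Word 1: "mail" (length 4)
Word 2: "quite" (length 5)
One optimal edit sequence:
  1. substitute 'm' -> 'q'  (+1)
  2. substitute 'a' -> 'u'  (+1)
  3. keep 'i'
  4. insert 't'  (+1)
  5. substitute 'l' -> 'e'  (+1)
Edit distance = 4
Max length = max(4, 5) = 5
Similarity = 1 - 4/5
= 0.2000


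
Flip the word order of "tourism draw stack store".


Original: "tourism draw stack store"
Words (1..n): tourism | draw | stack | store
Reversed (n..1): store | stack | draw | tourism
Result = "store stack draw tourism"


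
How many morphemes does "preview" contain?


Word: "preview"
Morphemes: pre- + view
Each morpheme carries meaning
= 2 morphemes


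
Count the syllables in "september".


Word: "september"
Syllable breakdown: sep / tem / ber
Counting: 3 parts
= 3 syllables


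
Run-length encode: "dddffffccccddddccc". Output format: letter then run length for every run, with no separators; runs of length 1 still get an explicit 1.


String: "dddffffccccddddccc"
Scanning for consecutive runs:
  'd' x 3
  'f' x 4
  'c' x 4
  'd' x 4
  'c' x 3
RLE = "d3f4c4d4c3"


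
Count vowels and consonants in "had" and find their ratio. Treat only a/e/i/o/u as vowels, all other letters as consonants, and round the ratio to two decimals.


Word: "had"
Vowels (a,e,i,o,u): 1
Consonants: 2
Ratio = 1/2
= 0.50


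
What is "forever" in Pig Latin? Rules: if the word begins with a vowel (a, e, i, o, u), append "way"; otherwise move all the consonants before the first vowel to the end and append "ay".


Word: "forever"
Starts with consonant(s) → move to end, add 'ay'
Consonant cluster: "f"
Pig Latin = "oreverfay"


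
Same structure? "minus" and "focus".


Pattern of "minus": [0, 1, 2, 3, 4]
Pattern of "focus": [0, 1, 2, 3, 4]
Patterns match
Same pattern = Yes


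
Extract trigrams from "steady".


Word: "steady" (length 6)
Number of trigrams = 6 - 3 + 1 = 4
  Position 0: "ste"
  Position 1: "tea"
  Position 2: "ead"
  Position 3: "ady"
Trigrams = "ste", "tea", "ead", "ady"


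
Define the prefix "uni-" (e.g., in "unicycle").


Prefix: uni-
As in: unicycle -> uni- + cycle
Meaning = one


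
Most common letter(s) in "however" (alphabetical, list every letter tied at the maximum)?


Word: "however"
Letter counts:
  'e': 2
  'h': 1
  'o': 1
  'r': 1
  'v': 1
  'w': 1
Maximum count = 2
Most frequent = 'e' (2 times each)


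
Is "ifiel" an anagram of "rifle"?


Word 1: "rifle" → sorted: efilr
Word 2: "ifiel" → sorted: efiil
Same letters? efilr != efiil
Anagram = No


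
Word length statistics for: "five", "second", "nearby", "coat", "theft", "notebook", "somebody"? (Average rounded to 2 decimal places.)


Lengths: "five"=4, "second"=6, "nearby"=6, "coat"=4, "theft"=5, "notebook"=8, "somebody"=8
Sum = 41, Count = 7
Average = 41/7 = 5.86
= avg=5.86, min=4, max=8


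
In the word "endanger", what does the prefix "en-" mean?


Prefix: en-
Example: endanger (en- + danger)
Meaning = cause to / put into


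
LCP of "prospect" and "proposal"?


Word 1: "prospect"
Word 2: "proposal"
Comparing from start:
  Pos 0: 'p' == 'p'
  Pos 1: 'r' == 'r'
  Pos 2: 'o' == 'o'
  Pos 3: 's' != 'p' (stop)
LCP = "pro" (length 3)


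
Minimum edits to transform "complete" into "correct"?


Word 1: "complete" (length 8)
Word 2: "correct" (length 7)
One optimal edit sequence (insert/delete/substitute each cost 1):
  1. keep 'c'
  2. keep 'o'
  3. delete 'm'  (+1)
  4. substitute 'p' -> 'r'  (+1)
  5. substitute 'l' -> 'r'  (+1)
  6. keep 'e'
  7. substitute 't' -> 'c'  (+1)
  8. substitute 'e' -> 't'  (+1)
Total edit operations: 5
Edit distance = 5


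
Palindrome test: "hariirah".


Word: "hariirah"
Reversed: "hariirah"
Forward == Backward? hariirah == hariirah
Palindrome = Yes


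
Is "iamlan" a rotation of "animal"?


Word: "animal", Candidate: "iamlan"
Method: check if candidate is substring of word+word
"animalanimal" contains "iamlan"? No
Is rotation = No


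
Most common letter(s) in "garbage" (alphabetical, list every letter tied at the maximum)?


Word: "garbage"
Letter counts:
  'a': 2
  'b': 1
  'e': 1
  'g': 2
  'r': 1
Maximum count = 2
Most frequent = 'a', 'g' (2 times each)


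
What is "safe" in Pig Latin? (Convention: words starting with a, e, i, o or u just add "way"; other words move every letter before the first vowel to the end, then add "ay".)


Word: "safe"
Starts with consonant(s) → move to end, add 'ay'
Consonant cluster: "s"
Pig Latin = "afesay"


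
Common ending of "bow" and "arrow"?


Word 1: "bow"
Word 2: "arrow"
Comparing from end:
  Pos -1: 'w' == 'w'
  Pos -2: 'o' == 'o'
  Pos -3: 'b' != 'r' (stop)
LCS = "ow" (length 2)


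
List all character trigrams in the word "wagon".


Word: "wagon" (length 5)
Number of trigrams = 5 - 3 + 1 = 3
  Position 0: "wag"
  Position 1: "ago"
  Position 2: "gon"
Trigrams = "wag", "ago", "gon"


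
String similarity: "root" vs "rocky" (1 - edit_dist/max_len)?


Word 1: "root" (length 4)
Word 2: "rocky" (length 5)
One optimal edit sequence:
  1. keep 'r'
  2. keep 'o'
  3. insert 'c'  (+1)
  4. substitute 'o' -> 'k'  (+1)
  5. substitute 't' -> 'y'  (+1)
Edit distance = 3
Max length = max(4, 5) = 5
Similarity = 1 - 3/5
= 0.4000


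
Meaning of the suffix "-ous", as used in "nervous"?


Suffix: -ous
Example: nervous = nerve + -ous, with a spelling change
Meaning = having quality of


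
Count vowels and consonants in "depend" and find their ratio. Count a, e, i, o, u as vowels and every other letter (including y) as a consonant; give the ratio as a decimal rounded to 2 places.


Word: "depend"
Vowels (a,e,i,o,u): 2
Consonants: 4
Ratio = 2/4
= 0.50


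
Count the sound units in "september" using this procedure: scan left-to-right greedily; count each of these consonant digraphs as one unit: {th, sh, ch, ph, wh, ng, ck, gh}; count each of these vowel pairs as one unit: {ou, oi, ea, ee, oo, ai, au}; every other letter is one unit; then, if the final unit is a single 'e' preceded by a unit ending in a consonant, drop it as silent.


Word: "september" (9 letters)
Left-to-right scan:
  (1) 's' (letter)
  (2) 'e' (letter)
  (3) 'p' (letter)
  (4) 't' (letter)
  (5) 'e' (letter)
  (6) 'm' (letter)
  (7) 'b' (letter)
  (8) 'e' (letter)
  (9) 'r' (letter)
Units from scan: 9
Sound units = 9 units


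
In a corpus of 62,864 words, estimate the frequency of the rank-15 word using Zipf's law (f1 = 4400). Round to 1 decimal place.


Zipf's law: f(r) = f(1) / r
f(1) = 4400
f(15) = 4400 / 15
= 293.3 occurrences


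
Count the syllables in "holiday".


Word: "holiday"
Syllable breakdown: hol | i | day
Counting: 3 parts
= 3 syllables


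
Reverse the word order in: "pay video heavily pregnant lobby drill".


Original: "pay video heavily pregnant lobby drill"
Words (1..n): pay | video | heavily | pregnant | lobby | drill
Reversed (n..1): drill | lobby | pregnant | heavily | video | pay
Result = "drill lobby pregnant heavily video pay"


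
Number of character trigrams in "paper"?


Word: "paper" (length 5)
Number of 3-grams = length - 3 + 1 = 5 - 3 + 1
= 3


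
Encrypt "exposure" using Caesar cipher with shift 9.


Word: "exposure"
Shift: 9
Each letter → (letter + shift) mod 26:
  'e' (4) + 9 = 13 → 'n'
  'x' (23) + 9 = 6 → 'g'
  'p' (15) + 9 = 24 → 'y'
  'o' (14) + 9 = 23 → 'x'
  's' (18) + 9 = 1 → 'b'
  'u' (20) + 9 = 3 → 'd'
  'r' (17) + 9 = 0 → 'a'
  'e' (4) + 9 = 13 → 'n'
Result = "ngyxbdan"


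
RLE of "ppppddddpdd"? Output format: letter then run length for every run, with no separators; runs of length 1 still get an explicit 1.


String: "ppppddddpdd"
Scanning for consecutive runs:
  'p' x 4
  'd' x 4
  'p' x 1
  'd' x 2
RLE = "p4d4p1d2"


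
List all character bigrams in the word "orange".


Word: "orange" (length 6)
Number of bigrams = 6 - 2 + 1 = 5
  Position 0: "or"
  Position 1: "ra"
  Position 2: "an"
  Position 3: "ng"
  Position 4: "ge"
Bigrams = "or", "ra", "an", "ng", "ge"


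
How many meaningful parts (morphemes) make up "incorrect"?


Word: "incorrect"
Morphemes: in- / correct
Each morpheme carries meaning
= 2 morphemes


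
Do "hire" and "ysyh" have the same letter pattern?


Pattern of "hire": [0, 1, 2, 3]
Pattern of "ysyh": [0, 1, 0, 2]
Patterns do not match
Same pattern = No


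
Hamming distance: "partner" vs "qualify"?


Comparing character by character (same length = 7):
  Pos 0: 'p' vs 'q' !=
  Pos 1: 'a' vs 'u' !=
  Pos 2: 'r' vs 'a' !=
  Pos 3: 't' vs 'l' !=
  Pos 4: 'n' vs 'i' !=
  Pos 5: 'e' vs 'f' !=
  Pos 6: 'r' vs 'y' !=
Hamming distance = 7


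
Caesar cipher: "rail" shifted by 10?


Word: "rail"
Shift: 10
Each letter → (letter + shift) mod 26:
  'r' (17) + 10 = 1 → 'b'
  'a' (0) + 10 = 10 → 'k'
  'i' (8) + 10 = 18 → 's'
  'l' (11) + 10 = 21 → 'v'
Result = "bksv"


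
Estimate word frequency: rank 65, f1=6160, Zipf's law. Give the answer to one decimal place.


Zipf's law: f(r) = f(1) / r
f(1) = 6160
f(65) = 6160 / 65
= 94.8 occurrences


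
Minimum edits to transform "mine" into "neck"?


Word 1: "mine" (length 4)
Word 2: "neck" (length 4)
One optimal edit sequence (insert/delete/substitute each cost 1):
  1. substitute 'm' -> 'n'  (+1)
  2. substitute 'i' -> 'e'  (+1)
  3. substitute 'n' -> 'c'  (+1)
  4. substitute 'e' -> 'k'  (+1)
Total edit operations: 4
Edit distance = 4


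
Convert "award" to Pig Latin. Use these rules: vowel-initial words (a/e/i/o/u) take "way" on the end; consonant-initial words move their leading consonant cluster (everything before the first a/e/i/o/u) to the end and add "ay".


Word: "award"
Starts with vowel → add 'way'
Pig Latin = "awardway"


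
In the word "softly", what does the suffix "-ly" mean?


Suffix: -ly
Example: softly (soft + -ly)
Meaning = in a manner


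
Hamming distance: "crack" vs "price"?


Comparing character by character (same length = 5):
  Pos 0: 'c' vs 'p' !=
  Pos 1: 'r' vs 'r' =
  Pos 2: 'a' vs 'i' !=
  Pos 3: 'c' vs 'c' =
  Pos 4: 'k' vs 'e' !=
Hamming distance = 3


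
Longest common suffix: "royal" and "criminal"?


Word 1: "royal"
Word 2: "criminal"
Comparing from end:
  Pos -1: 'l' == 'l'
  Pos -2: 'a' == 'a'
  Pos -3: 'y' != 'n' (stop)
LCS = "al" (length 2)


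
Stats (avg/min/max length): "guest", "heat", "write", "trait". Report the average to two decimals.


Lengths: "guest"=5, "heat"=4, "write"=5, "trait"=5
Sum = 19, Count = 4
Average = 19/4 = 4.75
= avg=4.75, min=4, max=5


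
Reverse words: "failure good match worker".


Original: "failure good match worker"
Words (1..n): failure | good | match | worker
Reversed (n..1): worker | match | good | failure
Result = "worker match good failure"


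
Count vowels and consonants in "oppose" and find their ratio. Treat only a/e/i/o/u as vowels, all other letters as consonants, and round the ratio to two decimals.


Word: "oppose"
Vowels (a,e,i,o,u): 3
Consonants: 3
Ratio = 3/3
= 1.00


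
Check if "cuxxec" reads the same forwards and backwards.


Word: "cuxxec"
Reversed: "cexxuc"
Forward == Backward? cuxxec != cexxuc
Palindrome = No


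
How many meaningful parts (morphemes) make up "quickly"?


Word: "quickly"
Morphemes: quick | -ly
Each morpheme carries meaning
= 2 morphemes


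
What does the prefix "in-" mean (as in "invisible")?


Prefix: in-
Example: invisible (in- + visible)
Meaning = not / into


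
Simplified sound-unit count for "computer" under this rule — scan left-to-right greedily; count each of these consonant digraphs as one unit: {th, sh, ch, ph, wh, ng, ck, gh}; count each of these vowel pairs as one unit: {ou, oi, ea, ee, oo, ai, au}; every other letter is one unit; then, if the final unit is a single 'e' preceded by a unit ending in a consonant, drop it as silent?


Word: "computer" (8 letters)
Left-to-right scan:
  [1] 'c' (letter)
  [2] 'o' (letter)
  [3] 'm' (letter)
  [4] 'p' (letter)
  [5] 'u' (letter)
  [6] 't' (letter)
  [7] 'e' (letter)
  [8] 'r' (letter)
Units from scan: 8
Sound units = 8 units


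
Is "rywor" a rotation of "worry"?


Word: "worry", Candidate: "rywor"
Method: check if candidate is substring of word+word
"worryworry" contains "rywor"? Yes
Is rotation = Yes


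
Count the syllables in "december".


Word: "december"
Syllable breakdown: de-cem-ber
Counting: 3 parts
= 3 syllables


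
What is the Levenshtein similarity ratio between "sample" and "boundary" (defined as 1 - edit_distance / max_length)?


Word 1: "sample" (length 6)
Word 2: "boundary" (length 8)
One optimal edit sequence:
  1. insert 'b'  (+1)
  2. insert 'o'  (+1)
  3. substitute 's' -> 'u'  (+1)
  4. substitute 'a' -> 'n'  (+1)
  5. substitute 'm' -> 'd'  (+1)
  6. substitute 'p' -> 'a'  (+1)
  7. substitute 'l' -> 'r'  (+1)
  8. substitute 'e' -> 'y'  (+1)
Edit distance = 8
Max length = max(6, 8) = 8
Similarity = 1 - 8/8
= 0.0000


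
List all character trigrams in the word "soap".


Word: "soap" (length 4)
Number of trigrams = 4 - 3 + 1 = 2
  Position 0: "soa"
  Position 1: "oap"
Trigrams = "soa", "oap"


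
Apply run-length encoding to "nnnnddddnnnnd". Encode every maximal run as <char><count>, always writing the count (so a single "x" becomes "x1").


String: "nnnnddddnnnnd"
Scanning for consecutive runs:
  'n' x 4
  'd' x 4
  'n' x 4
  'd' x 1
RLE = "n4d4n4d1"


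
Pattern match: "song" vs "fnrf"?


Pattern of "song": [0, 1, 2, 3]
Pattern of "fnrf": [0, 1, 2, 0]
Patterns do not match
Same pattern = No


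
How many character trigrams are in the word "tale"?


Word: "tale" (length 4)
Number of 3-grams = length - 3 + 1 = 4 - 3 + 1
= 2


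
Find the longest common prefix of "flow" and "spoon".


Word 1: "flow"
Word 2: "spoon"
Comparing from start:
  Pos 0: 'f' != 's' (stop)
LCP = "" (length 0)


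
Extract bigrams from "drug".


Word: "drug" (length 4)
Number of bigrams = 4 - 2 + 1 = 3
  Position 0: "dr"
  Position 1: "ru"
  Position 2: "ug"
Bigrams = "dr", "ru", "ug"


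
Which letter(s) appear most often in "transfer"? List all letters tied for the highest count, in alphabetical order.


Word: "transfer"
Letter counts:
  'a': 1
  'e': 1
  'f': 1
  'n': 1
  'r': 2
  's': 1
  't': 1
Maximum count = 2
Most frequent = 'r' (2 times each)


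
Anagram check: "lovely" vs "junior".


Word 1: "lovely" → sorted: ellovy
Word 2: "junior" → sorted: ijnoru
Same letters? ellovy != ijnoru
Anagram = No


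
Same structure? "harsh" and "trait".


Pattern of "harsh": [0, 1, 2, 3, 0]
Pattern of "trait": [0, 1, 2, 3, 0]
Patterns match
Same pattern = Yes


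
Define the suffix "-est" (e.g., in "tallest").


Suffix: -est
Example: tallest (tall + -est)
Meaning = most


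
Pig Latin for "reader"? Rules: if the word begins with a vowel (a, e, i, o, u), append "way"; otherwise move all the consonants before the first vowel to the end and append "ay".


Word: "reader"
Starts with consonant(s) → move to end, add 'ay'
Consonant cluster: "r"
Pig Latin = "eaderray"


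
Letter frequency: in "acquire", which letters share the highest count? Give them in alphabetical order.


Word: "acquire"
Letter counts:
  'a': 1
  'c': 1
  'e': 1
  'i': 1
  'q': 1
  'r': 1
  'u': 1
Maximum count = 1
Most frequent = 'a', 'c', 'e', 'i', 'q', 'r', 'u' (1 time each)


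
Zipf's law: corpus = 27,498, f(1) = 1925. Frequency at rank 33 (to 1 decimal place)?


Zipf's law: f(r) = f(1) / r
f(1) = 1925
f(33) = 1925 / 33
= 58.3 occurrences


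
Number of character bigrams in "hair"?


Word: "hair" (length 4)
Number of 2-grams = length - 2 + 1 = 4 - 2 + 1
= 3


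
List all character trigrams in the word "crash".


Word: "crash" (length 5)
Number of trigrams = 5 - 3 + 1 = 3
  Position 0: "cra"
  Position 1: "ras"
  Position 2: "ash"
Trigrams = "cra", "ras", "ash"


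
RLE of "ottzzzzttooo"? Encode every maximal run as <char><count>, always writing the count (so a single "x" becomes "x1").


String: "ottzzzzttooo"
Scanning for consecutive runs:
  'o' x 1
  't' x 2
  'z' x 4
  't' x 2
  'o' x 3
RLE = "o1t2z4t2o3"


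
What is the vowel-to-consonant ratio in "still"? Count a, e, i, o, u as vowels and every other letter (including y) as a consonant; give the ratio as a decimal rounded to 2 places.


Word: "still"
Vowels (a,e,i,o,u): 1
Consonants: 4
Ratio = 1/4
= 0.25


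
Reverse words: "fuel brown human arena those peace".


Original: "fuel brown human arena those peace"
Words (1..n): fuel | brown | human | arena | those | peace
Reversed (n..1): peace | those | arena | human | brown | fuel
Result = "peace those arena human brown fuel"


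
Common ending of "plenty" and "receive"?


Word 1: "plenty"
Word 2: "receive"
Comparing from end:
  Pos -1: 'y' != 'e' (stop)
LCS = "" (length 0)


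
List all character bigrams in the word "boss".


Word: "boss" (length 4)
Number of bigrams = 4 - 2 + 1 = 3
  Position 0: "bo"
  Position 1: "os"
  Position 2: "ss"
Bigrams = "bo", "os", "ss"


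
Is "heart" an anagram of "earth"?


Word 1: "earth" → sorted: aehrt
Word 2: "heart" → sorted: aehrt
Same letters? aehrt == aehrt
Anagram = Yes


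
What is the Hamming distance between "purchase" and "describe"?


Comparing character by character (same length = 8):
  Pos 0: 'p' vs 'd' !=
  Pos 1: 'u' vs 'e' !=
  Pos 2: 'r' vs 's' !=
  Pos 3: 'c' vs 'c' =
  Pos 4: 'h' vs 'r' !=
  Pos 5: 'a' vs 'i' !=
  Pos 6: 's' vs 'b' !=
  Pos 7: 'e' vs 'e' =
Hamming distance = 6


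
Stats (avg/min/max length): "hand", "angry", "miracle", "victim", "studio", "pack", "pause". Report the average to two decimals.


Lengths: "hand"=4, "angry"=5, "miracle"=7, "victim"=6, "studio"=6, "pack"=4, "pause"=5
Sum = 37, Count = 7
Average = 37/7 = 5.29
= avg=5.29, min=4, max=7


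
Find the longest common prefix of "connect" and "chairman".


Word 1: "connect"
Word 2: "chairman"
Comparing from start:
  Pos 0: 'c' == 'c'
  Pos 1: 'o' != 'h' (stop)
LCP = "c" (length 1)


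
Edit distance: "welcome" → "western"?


Word 1: "welcome" (length 7)
Word 2: "western" (length 7)
One optimal edit sequence (insert/delete/substitute each cost 1):
  1. keep 'w'
  2. keep 'e'
  3. substitute 'l' -> 's'  (+1)
  4. substitute 'c' -> 't'  (+1)
  5. substitute 'o' -> 'e'  (+1)
  6. substitute 'm' -> 'r'  (+1)
  7. substitute 'e' -> 'n'  (+1)
Total edit operations: 5
Edit distance = 5
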